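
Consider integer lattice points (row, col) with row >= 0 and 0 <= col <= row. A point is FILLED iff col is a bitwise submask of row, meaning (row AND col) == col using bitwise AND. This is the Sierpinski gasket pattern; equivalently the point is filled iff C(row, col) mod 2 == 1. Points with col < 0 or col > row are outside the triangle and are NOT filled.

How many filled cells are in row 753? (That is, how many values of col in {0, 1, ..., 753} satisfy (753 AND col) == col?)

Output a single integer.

Answer: 64

Derivation:
753 in binary = 1011110001
popcount(753) = number of 1-bits in 1011110001 = 6
A col c satisfies (753 AND c) == c iff every set bit of c is also set in 753; each of the 6 set bits of 753 can independently be on or off in c.
count = 2^6 = 64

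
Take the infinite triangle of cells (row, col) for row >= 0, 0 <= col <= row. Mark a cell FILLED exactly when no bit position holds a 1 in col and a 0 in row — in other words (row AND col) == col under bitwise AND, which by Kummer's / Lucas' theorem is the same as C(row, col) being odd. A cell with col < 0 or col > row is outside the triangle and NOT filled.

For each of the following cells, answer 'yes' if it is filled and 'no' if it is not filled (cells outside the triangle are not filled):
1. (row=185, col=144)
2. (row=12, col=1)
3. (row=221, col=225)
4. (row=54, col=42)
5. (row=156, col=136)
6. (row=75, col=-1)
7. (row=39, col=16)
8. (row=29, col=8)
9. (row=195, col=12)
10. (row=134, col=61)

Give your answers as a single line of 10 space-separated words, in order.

(185,144): row=0b10111001, col=0b10010000, row AND col = 0b10010000 = 144; 144 == 144 -> filled
(12,1): row=0b1100, col=0b1, row AND col = 0b0 = 0; 0 != 1 -> empty
(221,225): col outside [0, 221] -> not filled
(54,42): row=0b110110, col=0b101010, row AND col = 0b100010 = 34; 34 != 42 -> empty
(156,136): row=0b10011100, col=0b10001000, row AND col = 0b10001000 = 136; 136 == 136 -> filled
(75,-1): col outside [0, 75] -> not filled
(39,16): row=0b100111, col=0b10000, row AND col = 0b0 = 0; 0 != 16 -> empty
(29,8): row=0b11101, col=0b1000, row AND col = 0b1000 = 8; 8 == 8 -> filled
(195,12): row=0b11000011, col=0b1100, row AND col = 0b0 = 0; 0 != 12 -> empty
(134,61): row=0b10000110, col=0b111101, row AND col = 0b100 = 4; 4 != 61 -> empty

Answer: yes no no no yes no no yes no no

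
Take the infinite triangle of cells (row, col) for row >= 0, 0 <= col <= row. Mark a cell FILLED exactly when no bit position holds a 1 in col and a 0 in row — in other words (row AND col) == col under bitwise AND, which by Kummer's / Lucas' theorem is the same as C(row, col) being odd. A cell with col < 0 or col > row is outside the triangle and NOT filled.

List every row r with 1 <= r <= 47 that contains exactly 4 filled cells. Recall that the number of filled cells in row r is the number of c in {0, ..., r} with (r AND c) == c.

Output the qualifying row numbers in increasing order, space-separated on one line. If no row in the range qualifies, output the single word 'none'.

Answer: 3 5 6 9 10 12 17 18 20 24 33 34 36 40

Derivation:
Row r has 2^popcount(r) filled cells, so we need popcount(r) = log2(4) = 2.
Scan r = 1..47 and keep those with exactly 2 one-bits:
r=1=1 popcount=1 -> skip
r=2=10 popcount=1 -> skip
r=3=11 popcount=2 -> KEEP
r=4=100 popcount=1 -> skip
r=5=101 popcount=2 -> KEEP
r=6=110 popcount=2 -> KEEP
r=7=111 popcount=3 -> skip
r=8=1000 popcount=1 -> skip
r=9=1001 popcount=2 -> KEEP
r=10=1010 popcount=2 -> KEEP
r=11=1011 popcount=3 -> skip
r=12=1100 popcount=2 -> KEEP
r=13=1101 popcount=3 -> skip
r=14=1110 popcount=3 -> skip
r=15=1111 popcount=4 -> skip
r=16=10000 popcount=1 -> skip
r=17=10001 popcount=2 -> KEEP
r=18=10010 popcount=2 -> KEEP
r=19=10011 popcount=3 -> skip
r=20=10100 popcount=2 -> KEEP
r=21=10101 popcount=3 -> skip
r=22=10110 popcount=3 -> skip
r=23=10111 popcount=4 -> skip
r=24=11000 popcount=2 -> KEEP
r=25=11001 popcount=3 -> skip
r=26=11010 popcount=3 -> skip
r=27=11011 popcount=4 -> skip
r=28=11100 popcount=3 -> skip
r=29=11101 popcount=4 -> skip
r=30=11110 popcount=4 -> skip
r=31=11111 popcount=5 -> skip
r=32=100000 popcount=1 -> skip
r=33=100001 popcount=2 -> KEEP
r=34=100010 popcount=2 -> KEEP
r=35=100011 popcount=3 -> skip
r=36=100100 popcount=2 -> KEEP
r=37=100101 popcount=3 -> skip
r=38=100110 popcount=3 -> skip
r=39=100111 popcount=4 -> skip
r=40=101000 popcount=2 -> KEEP
r=41=101001 popcount=3 -> skip
r=42=101010 popcount=3 -> skip
r=43=101011 popcount=4 -> skip
r=44=101100 popcount=3 -> skip
r=45=101101 popcount=4 -> skip
r=46=101110 popcount=4 -> skip
r=47=101111 popcount=5 -> skip
Kept rows: 3 5 6 9 10 12 17 18 20 24 33 34 36 40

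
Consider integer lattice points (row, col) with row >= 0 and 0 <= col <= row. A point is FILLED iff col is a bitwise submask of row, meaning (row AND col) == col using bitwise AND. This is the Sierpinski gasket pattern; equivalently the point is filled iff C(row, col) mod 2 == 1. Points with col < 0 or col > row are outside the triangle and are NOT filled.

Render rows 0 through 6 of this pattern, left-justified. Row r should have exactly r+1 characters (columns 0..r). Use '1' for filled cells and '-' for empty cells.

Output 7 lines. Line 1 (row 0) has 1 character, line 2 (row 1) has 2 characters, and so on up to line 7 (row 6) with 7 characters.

r0=0: 1
r1=1: 11
r2=10: 1-1
r3=11: 1111
r4=100: 1---1
r5=101: 11--11
r6=110: 1-1-1-1

Answer: 1
11
1-1
1111
1---1
11--11
1-1-1-1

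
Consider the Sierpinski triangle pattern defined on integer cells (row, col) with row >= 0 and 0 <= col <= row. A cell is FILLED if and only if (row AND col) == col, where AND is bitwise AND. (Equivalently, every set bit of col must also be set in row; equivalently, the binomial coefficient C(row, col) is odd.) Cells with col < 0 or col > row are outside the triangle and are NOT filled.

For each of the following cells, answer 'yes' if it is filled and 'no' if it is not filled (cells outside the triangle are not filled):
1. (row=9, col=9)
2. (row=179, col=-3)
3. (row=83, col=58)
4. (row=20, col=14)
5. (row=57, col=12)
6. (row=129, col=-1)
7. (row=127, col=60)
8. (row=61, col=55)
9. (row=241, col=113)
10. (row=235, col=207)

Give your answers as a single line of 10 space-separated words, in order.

Answer: yes no no no no no yes no yes no

Derivation:
(9,9): row=0b1001, col=0b1001, row AND col = 0b1001 = 9; 9 == 9 -> filled
(179,-3): col outside [0, 179] -> not filled
(83,58): row=0b1010011, col=0b111010, row AND col = 0b10010 = 18; 18 != 58 -> empty
(20,14): row=0b10100, col=0b1110, row AND col = 0b100 = 4; 4 != 14 -> empty
(57,12): row=0b111001, col=0b1100, row AND col = 0b1000 = 8; 8 != 12 -> empty
(129,-1): col outside [0, 129] -> not filled
(127,60): row=0b1111111, col=0b111100, row AND col = 0b111100 = 60; 60 == 60 -> filled
(61,55): row=0b111101, col=0b110111, row AND col = 0b110101 = 53; 53 != 55 -> empty
(241,113): row=0b11110001, col=0b1110001, row AND col = 0b1110001 = 113; 113 == 113 -> filled
(235,207): row=0b11101011, col=0b11001111, row AND col = 0b11001011 = 203; 203 != 207 -> empty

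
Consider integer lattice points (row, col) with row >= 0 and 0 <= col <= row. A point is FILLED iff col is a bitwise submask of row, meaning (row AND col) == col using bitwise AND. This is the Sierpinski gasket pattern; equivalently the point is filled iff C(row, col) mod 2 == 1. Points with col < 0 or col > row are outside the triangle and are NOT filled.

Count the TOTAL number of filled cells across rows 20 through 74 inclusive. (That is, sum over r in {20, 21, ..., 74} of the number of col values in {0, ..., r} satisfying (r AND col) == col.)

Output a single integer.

Answer: 704

Derivation:
r20=10100 pc2: +4 =4
r21=10101 pc3: +8 =12
r22=10110 pc3: +8 =20
r23=10111 pc4: +16 =36
r24=11000 pc2: +4 =40
r25=11001 pc3: +8 =48
r26=11010 pc3: +8 =56
r27=11011 pc4: +16 =72
r28=11100 pc3: +8 =80
r29=11101 pc4: +16 =96
r30=11110 pc4: +16 =112
r31=11111 pc5: +32 =144
r32=100000 pc1: +2 =146
r33=100001 pc2: +4 =150
r34=100010 pc2: +4 =154
r35=100011 pc3: +8 =162
r36=100100 pc2: +4 =166
r37=100101 pc3: +8 =174
r38=100110 pc3: +8 =182
r39=100111 pc4: +16 =198
r40=101000 pc2: +4 =202
r41=101001 pc3: +8 =210
r42=101010 pc3: +8 =218
r43=101011 pc4: +16 =234
r44=101100 pc3: +8 =242
r45=101101 pc4: +16 =258
r46=101110 pc4: +16 =274
r47=101111 pc5: +32 =306
r48=110000 pc2: +4 =310
r49=110001 pc3: +8 =318
r50=110010 pc3: +8 =326
r51=110011 pc4: +16 =342
r52=110100 pc3: +8 =350
r53=110101 pc4: +16 =366
r54=110110 pc4: +16 =382
r55=110111 pc5: +32 =414
r56=111000 pc3: +8 =422
r57=111001 pc4: +16 =438
r58=111010 pc4: +16 =454
r59=111011 pc5: +32 =486
r60=111100 pc4: +16 =502
r61=111101 pc5: +32 =534
r62=111110 pc5: +32 =566
r63=111111 pc6: +64 =630
r64=1000000 pc1: +2 =632
r65=1000001 pc2: +4 =636
r66=1000010 pc2: +4 =640
r67=1000011 pc3: +8 =648
r68=1000100 pc2: +4 =652
r69=1000101 pc3: +8 =660
r70=1000110 pc3: +8 =668
r71=1000111 pc4: +16 =684
r72=1001000 pc2: +4 =688
r73=1001001 pc3: +8 =696
r74=1001010 pc3: +8 =704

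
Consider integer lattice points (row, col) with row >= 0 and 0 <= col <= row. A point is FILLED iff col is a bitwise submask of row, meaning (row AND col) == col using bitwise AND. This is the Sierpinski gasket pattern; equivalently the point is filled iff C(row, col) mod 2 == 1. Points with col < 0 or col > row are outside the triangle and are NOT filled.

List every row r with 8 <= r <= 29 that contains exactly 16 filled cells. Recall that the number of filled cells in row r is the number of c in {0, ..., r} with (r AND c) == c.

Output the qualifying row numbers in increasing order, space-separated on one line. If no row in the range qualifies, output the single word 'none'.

Answer: 15 23 27 29

Derivation:
Row r has 2^popcount(r) filled cells, so we need popcount(r) = log2(16) = 4.
Scan r = 8..29 and keep those with exactly 4 one-bits:
r=8=1000 popcount=1 -> skip
r=9=1001 popcount=2 -> skip
r=10=1010 popcount=2 -> skip
r=11=1011 popcount=3 -> skip
r=12=1100 popcount=2 -> skip
r=13=1101 popcount=3 -> skip
r=14=1110 popcount=3 -> skip
r=15=1111 popcount=4 -> KEEP
r=16=10000 popcount=1 -> skip
r=17=10001 popcount=2 -> skip
r=18=10010 popcount=2 -> skip
r=19=10011 popcount=3 -> skip
r=20=10100 popcount=2 -> skip
r=21=10101 popcount=3 -> skip
r=22=10110 popcount=3 -> skip
r=23=10111 popcount=4 -> KEEP
r=24=11000 popcount=2 -> skip
r=25=11001 popcount=3 -> skip
r=26=11010 popcount=3 -> skip
r=27=11011 popcount=4 -> KEEP
r=28=11100 popcount=3 -> skip
r=29=11101 popcount=4 -> KEEP
Kept rows: 15 23 27 29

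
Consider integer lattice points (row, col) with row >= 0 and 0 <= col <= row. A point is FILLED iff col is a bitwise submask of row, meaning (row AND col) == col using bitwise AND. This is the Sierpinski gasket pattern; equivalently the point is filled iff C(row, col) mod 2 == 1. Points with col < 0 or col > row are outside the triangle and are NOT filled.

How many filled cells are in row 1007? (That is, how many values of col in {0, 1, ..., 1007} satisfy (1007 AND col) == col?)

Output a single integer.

Answer: 512

Derivation:
1007 in binary = 1111101111
popcount(1007) = number of 1-bits in 1111101111 = 9
A col c satisfies (1007 AND c) == c iff every set bit of c is also set in 1007; each of the 9 set bits of 1007 can independently be on or off in c.
count = 2^9 = 512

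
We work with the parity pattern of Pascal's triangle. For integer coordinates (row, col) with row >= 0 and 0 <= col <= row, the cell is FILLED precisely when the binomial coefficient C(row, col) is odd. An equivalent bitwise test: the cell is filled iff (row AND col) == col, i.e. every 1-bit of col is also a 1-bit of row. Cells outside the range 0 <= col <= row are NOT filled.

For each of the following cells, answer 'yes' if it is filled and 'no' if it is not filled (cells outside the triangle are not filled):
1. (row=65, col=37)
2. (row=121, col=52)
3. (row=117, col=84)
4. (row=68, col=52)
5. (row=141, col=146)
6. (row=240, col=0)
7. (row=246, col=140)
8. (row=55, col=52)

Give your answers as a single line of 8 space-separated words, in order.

Answer: no no yes no no yes no yes

Derivation:
(65,37): row=0b1000001, col=0b100101, row AND col = 0b1 = 1; 1 != 37 -> empty
(121,52): row=0b1111001, col=0b110100, row AND col = 0b110000 = 48; 48 != 52 -> empty
(117,84): row=0b1110101, col=0b1010100, row AND col = 0b1010100 = 84; 84 == 84 -> filled
(68,52): row=0b1000100, col=0b110100, row AND col = 0b100 = 4; 4 != 52 -> empty
(141,146): col outside [0, 141] -> not filled
(240,0): row=0b11110000, col=0b0, row AND col = 0b0 = 0; 0 == 0 -> filled
(246,140): row=0b11110110, col=0b10001100, row AND col = 0b10000100 = 132; 132 != 140 -> empty
(55,52): row=0b110111, col=0b110100, row AND col = 0b110100 = 52; 52 == 52 -> filled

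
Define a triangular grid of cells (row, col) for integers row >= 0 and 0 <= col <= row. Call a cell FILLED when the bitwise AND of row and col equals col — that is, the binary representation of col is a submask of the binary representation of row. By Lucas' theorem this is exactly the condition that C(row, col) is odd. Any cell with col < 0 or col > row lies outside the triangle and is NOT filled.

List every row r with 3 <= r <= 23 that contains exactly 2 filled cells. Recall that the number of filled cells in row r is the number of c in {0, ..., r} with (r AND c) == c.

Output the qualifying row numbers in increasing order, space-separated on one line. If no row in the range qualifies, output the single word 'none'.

Answer: 4 8 16

Derivation:
Row r has 2^popcount(r) filled cells, so we need popcount(r) = log2(2) = 1.
Scan r = 3..23 and keep those with exactly 1 one-bits:
r=3=11 popcount=2 -> skip
r=4=100 popcount=1 -> KEEP
r=5=101 popcount=2 -> skip
r=6=110 popcount=2 -> skip
r=7=111 popcount=3 -> skip
r=8=1000 popcount=1 -> KEEP
r=9=1001 popcount=2 -> skip
r=10=1010 popcount=2 -> skip
r=11=1011 popcount=3 -> skip
r=12=1100 popcount=2 -> skip
r=13=1101 popcount=3 -> skip
r=14=1110 popcount=3 -> skip
r=15=1111 popcount=4 -> skip
r=16=10000 popcount=1 -> KEEP
r=17=10001 popcount=2 -> skip
r=18=10010 popcount=2 -> skip
r=19=10011 popcount=3 -> skip
r=20=10100 popcount=2 -> skip
r=21=10101 popcount=3 -> skip
r=22=10110 popcount=3 -> skip
r=23=10111 popcount=4 -> skip
Kept rows: 4 8 16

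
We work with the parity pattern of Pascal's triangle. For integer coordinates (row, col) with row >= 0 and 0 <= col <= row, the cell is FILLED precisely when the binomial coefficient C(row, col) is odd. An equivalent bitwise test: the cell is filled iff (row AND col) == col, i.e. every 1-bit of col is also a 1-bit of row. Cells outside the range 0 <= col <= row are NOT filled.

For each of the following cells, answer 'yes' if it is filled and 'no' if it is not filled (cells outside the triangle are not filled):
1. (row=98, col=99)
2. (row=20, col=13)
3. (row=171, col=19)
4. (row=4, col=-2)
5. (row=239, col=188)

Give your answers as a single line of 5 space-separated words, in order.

Answer: no no no no no

Derivation:
(98,99): col outside [0, 98] -> not filled
(20,13): row=0b10100, col=0b1101, row AND col = 0b100 = 4; 4 != 13 -> empty
(171,19): row=0b10101011, col=0b10011, row AND col = 0b11 = 3; 3 != 19 -> empty
(4,-2): col outside [0, 4] -> not filled
(239,188): row=0b11101111, col=0b10111100, row AND col = 0b10101100 = 172; 172 != 188 -> empty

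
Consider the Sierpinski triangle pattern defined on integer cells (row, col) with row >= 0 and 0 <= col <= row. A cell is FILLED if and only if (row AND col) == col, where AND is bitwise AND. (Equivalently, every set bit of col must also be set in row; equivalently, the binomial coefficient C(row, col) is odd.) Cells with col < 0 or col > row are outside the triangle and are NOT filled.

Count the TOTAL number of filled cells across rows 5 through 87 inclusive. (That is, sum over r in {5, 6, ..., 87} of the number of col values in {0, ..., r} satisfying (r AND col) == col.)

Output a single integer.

Answer: 988

Derivation:
r5=101 pc2: +4 =4
r6=110 pc2: +4 =8
r7=111 pc3: +8 =16
r8=1000 pc1: +2 =18
r9=1001 pc2: +4 =22
r10=1010 pc2: +4 =26
r11=1011 pc3: +8 =34
r12=1100 pc2: +4 =38
r13=1101 pc3: +8 =46
r14=1110 pc3: +8 =54
r15=1111 pc4: +16 =70
r16=10000 pc1: +2 =72
r17=10001 pc2: +4 =76
r18=10010 pc2: +4 =80
r19=10011 pc3: +8 =88
r20=10100 pc2: +4 =92
r21=10101 pc3: +8 =100
r22=10110 pc3: +8 =108
r23=10111 pc4: +16 =124
r24=11000 pc2: +4 =128
r25=11001 pc3: +8 =136
r26=11010 pc3: +8 =144
r27=11011 pc4: +16 =160
r28=11100 pc3: +8 =168
r29=11101 pc4: +16 =184
r30=11110 pc4: +16 =200
r31=11111 pc5: +32 =232
r32=100000 pc1: +2 =234
r33=100001 pc2: +4 =238
r34=100010 pc2: +4 =242
r35=100011 pc3: +8 =250
r36=100100 pc2: +4 =254
r37=100101 pc3: +8 =262
r38=100110 pc3: +8 =270
r39=100111 pc4: +16 =286
r40=101000 pc2: +4 =290
r41=101001 pc3: +8 =298
r42=101010 pc3: +8 =306
r43=101011 pc4: +16 =322
r44=101100 pc3: +8 =330
r45=101101 pc4: +16 =346
r46=101110 pc4: +16 =362
r47=101111 pc5: +32 =394
r48=110000 pc2: +4 =398
r49=110001 pc3: +8 =406
r50=110010 pc3: +8 =414
r51=110011 pc4: +16 =430
r52=110100 pc3: +8 =438
r53=110101 pc4: +16 =454
r54=110110 pc4: +16 =470
r55=110111 pc5: +32 =502
r56=111000 pc3: +8 =510
r57=111001 pc4: +16 =526
r58=111010 pc4: +16 =542
r59=111011 pc5: +32 =574
r60=111100 pc4: +16 =590
r61=111101 pc5: +32 =622
r62=111110 pc5: +32 =654
r63=111111 pc6: +64 =718
r64=1000000 pc1: +2 =720
r65=1000001 pc2: +4 =724
r66=1000010 pc2: +4 =728
r67=1000011 pc3: +8 =736
r68=1000100 pc2: +4 =740
r69=1000101 pc3: +8 =748
r70=1000110 pc3: +8 =756
r71=1000111 pc4: +16 =772
r72=1001000 pc2: +4 =776
r73=1001001 pc3: +8 =784
r74=1001010 pc3: +8 =792
r75=1001011 pc4: +16 =808
r76=1001100 pc3: +8 =816
r77=1001101 pc4: +16 =832
r78=1001110 pc4: +16 =848
r79=1001111 pc5: +32 =880
r80=1010000 pc2: +4 =884
r81=1010001 pc3: +8 =892
r82=1010010 pc3: +8 =900
r83=1010011 pc4: +16 =916
r84=1010100 pc3: +8 =924
r85=1010101 pc4: +16 =940
r86=1010110 pc4: +16 =956
r87=1010111 pc5: +32 =988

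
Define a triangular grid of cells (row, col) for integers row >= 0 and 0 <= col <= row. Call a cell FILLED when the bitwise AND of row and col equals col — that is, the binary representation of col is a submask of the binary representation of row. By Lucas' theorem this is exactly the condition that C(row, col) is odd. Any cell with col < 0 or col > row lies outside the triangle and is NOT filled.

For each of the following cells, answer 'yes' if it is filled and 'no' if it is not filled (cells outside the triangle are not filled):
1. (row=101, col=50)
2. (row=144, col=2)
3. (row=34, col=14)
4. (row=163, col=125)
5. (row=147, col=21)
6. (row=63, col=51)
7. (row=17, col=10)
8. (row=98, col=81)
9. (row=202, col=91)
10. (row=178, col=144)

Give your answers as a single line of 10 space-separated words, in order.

(101,50): row=0b1100101, col=0b110010, row AND col = 0b100000 = 32; 32 != 50 -> empty
(144,2): row=0b10010000, col=0b10, row AND col = 0b0 = 0; 0 != 2 -> empty
(34,14): row=0b100010, col=0b1110, row AND col = 0b10 = 2; 2 != 14 -> empty
(163,125): row=0b10100011, col=0b1111101, row AND col = 0b100001 = 33; 33 != 125 -> empty
(147,21): row=0b10010011, col=0b10101, row AND col = 0b10001 = 17; 17 != 21 -> empty
(63,51): row=0b111111, col=0b110011, row AND col = 0b110011 = 51; 51 == 51 -> filled
(17,10): row=0b10001, col=0b1010, row AND col = 0b0 = 0; 0 != 10 -> empty
(98,81): row=0b1100010, col=0b1010001, row AND col = 0b1000000 = 64; 64 != 81 -> empty
(202,91): row=0b11001010, col=0b1011011, row AND col = 0b1001010 = 74; 74 != 91 -> empty
(178,144): row=0b10110010, col=0b10010000, row AND col = 0b10010000 = 144; 144 == 144 -> filled

Answer: no no no no no yes no no no yes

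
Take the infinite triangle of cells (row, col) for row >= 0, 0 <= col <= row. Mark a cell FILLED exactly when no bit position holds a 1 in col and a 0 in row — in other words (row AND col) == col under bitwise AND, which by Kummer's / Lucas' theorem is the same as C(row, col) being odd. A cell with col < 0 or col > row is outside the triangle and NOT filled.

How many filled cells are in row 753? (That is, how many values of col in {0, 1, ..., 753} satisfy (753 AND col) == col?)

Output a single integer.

753 in binary = 1011110001
popcount(753) = number of 1-bits in 1011110001 = 6
A col c satisfies (753 AND c) == c iff every set bit of c is also set in 753; each of the 6 set bits of 753 can independently be on or off in c.
count = 2^6 = 64

Answer: 64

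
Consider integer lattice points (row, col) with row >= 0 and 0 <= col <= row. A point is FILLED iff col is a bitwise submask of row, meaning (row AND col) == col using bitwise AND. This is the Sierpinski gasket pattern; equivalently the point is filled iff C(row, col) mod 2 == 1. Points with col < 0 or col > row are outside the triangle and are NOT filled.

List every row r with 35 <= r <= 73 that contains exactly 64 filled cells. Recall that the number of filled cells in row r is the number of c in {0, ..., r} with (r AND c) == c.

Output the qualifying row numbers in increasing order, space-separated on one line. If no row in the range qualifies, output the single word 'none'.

Answer: 63

Derivation:
Row r has 2^popcount(r) filled cells, so we need popcount(r) = log2(64) = 6.
Scan r = 35..73 and keep those with exactly 6 one-bits:
r=35=100011 popcount=3 -> skip
r=36=100100 popcount=2 -> skip
r=37=100101 popcount=3 -> skip
r=38=100110 popcount=3 -> skip
r=39=100111 popcount=4 -> skip
r=40=101000 popcount=2 -> skip
r=41=101001 popcount=3 -> skip
r=42=101010 popcount=3 -> skip
r=43=101011 popcount=4 -> skip
r=44=101100 popcount=3 -> skip
r=45=101101 popcount=4 -> skip
r=46=101110 popcount=4 -> skip
r=47=101111 popcount=5 -> skip
r=48=110000 popcount=2 -> skip
r=49=110001 popcount=3 -> skip
r=50=110010 popcount=3 -> skip
r=51=110011 popcount=4 -> skip
r=52=110100 popcount=3 -> skip
r=53=110101 popcount=4 -> skip
r=54=110110 popcount=4 -> skip
r=55=110111 popcount=5 -> skip
r=56=111000 popcount=3 -> skip
r=57=111001 popcount=4 -> skip
r=58=111010 popcount=4 -> skip
r=59=111011 popcount=5 -> skip
r=60=111100 popcount=4 -> skip
r=61=111101 popcount=5 -> skip
r=62=111110 popcount=5 -> skip
r=63=111111 popcount=6 -> KEEP
r=64=1000000 popcount=1 -> skip
r=65=1000001 popcount=2 -> skip
r=66=1000010 popcount=2 -> skip
r=67=1000011 popcount=3 -> skip
r=68=1000100 popcount=2 -> skip
r=69=1000101 popcount=3 -> skip
r=70=1000110 popcount=3 -> skip
r=71=1000111 popcount=4 -> skip
r=72=1001000 popcount=2 -> skip
r=73=1001001 popcount=3 -> skip
Kept rows: 63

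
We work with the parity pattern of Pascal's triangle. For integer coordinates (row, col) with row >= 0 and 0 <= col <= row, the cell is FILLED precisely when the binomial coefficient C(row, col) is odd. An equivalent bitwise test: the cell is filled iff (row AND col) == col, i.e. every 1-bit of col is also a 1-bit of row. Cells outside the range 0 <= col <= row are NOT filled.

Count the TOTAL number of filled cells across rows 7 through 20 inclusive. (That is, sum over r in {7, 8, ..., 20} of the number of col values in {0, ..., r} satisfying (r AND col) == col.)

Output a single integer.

Answer: 84

Derivation:
r7=111 pc3: +8 =8
r8=1000 pc1: +2 =10
r9=1001 pc2: +4 =14
r10=1010 pc2: +4 =18
r11=1011 pc3: +8 =26
r12=1100 pc2: +4 =30
r13=1101 pc3: +8 =38
r14=1110 pc3: +8 =46
r15=1111 pc4: +16 =62
r16=10000 pc1: +2 =64
r17=10001 pc2: +4 =68
r18=10010 pc2: +4 =72
r19=10011 pc3: +8 =80
r20=10100 pc2: +4 =84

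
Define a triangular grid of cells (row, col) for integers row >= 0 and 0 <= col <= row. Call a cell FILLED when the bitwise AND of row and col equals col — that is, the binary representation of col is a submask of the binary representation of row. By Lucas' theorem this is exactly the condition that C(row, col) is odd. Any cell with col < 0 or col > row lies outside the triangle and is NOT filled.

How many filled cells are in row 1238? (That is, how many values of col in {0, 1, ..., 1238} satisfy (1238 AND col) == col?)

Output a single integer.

Answer: 64

Derivation:
1238 in binary = 10011010110
popcount(1238) = number of 1-bits in 10011010110 = 6
A col c satisfies (1238 AND c) == c iff every set bit of c is also set in 1238; each of the 6 set bits of 1238 can independently be on or off in c.
count = 2^6 = 64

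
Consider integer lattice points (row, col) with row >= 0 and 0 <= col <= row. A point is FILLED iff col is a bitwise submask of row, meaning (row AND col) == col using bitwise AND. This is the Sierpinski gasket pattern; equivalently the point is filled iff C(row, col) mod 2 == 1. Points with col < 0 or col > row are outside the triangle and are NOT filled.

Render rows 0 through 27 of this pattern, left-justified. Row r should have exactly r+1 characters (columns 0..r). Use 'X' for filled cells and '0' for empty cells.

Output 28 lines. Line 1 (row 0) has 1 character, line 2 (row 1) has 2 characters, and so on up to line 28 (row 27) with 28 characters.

Answer: X
XX
X0X
XXXX
X000X
XX00XX
X0X0X0X
XXXXXXXX
X0000000X
XX000000XX
X0X00000X0X
XXXX0000XXXX
X000X000X000X
XX00XX00XX00XX
X0X0X0X0X0X0X0X
XXXXXXXXXXXXXXXX
X000000000000000X
XX00000000000000XX
X0X0000000000000X0X
XXXX000000000000XXXX
X000X00000000000X000X
XX00XX0000000000XX00XX
X0X0X0X000000000X0X0X0X
XXXXXXXX00000000XXXXXXXX
X0000000X0000000X0000000X
XX000000XX000000XX000000XX
X0X00000X0X00000X0X00000X0X
XXXX0000XXXX0000XXXX0000XXXX

Derivation:
r0=0: X
r1=1: XX
r2=10: X0X
r3=11: XXXX
r4=100: X000X
r5=101: XX00XX
r6=110: X0X0X0X
r7=111: XXXXXXXX
r8=1000: X0000000X
r9=1001: XX000000XX
r10=1010: X0X00000X0X
r11=1011: XXXX0000XXXX
r12=1100: X000X000X000X
r13=1101: XX00XX00XX00XX
r14=1110: X0X0X0X0X0X0X0X
r15=1111: XXXXXXXXXXXXXXXX
r16=10000: X000000000000000X
r17=10001: XX00000000000000XX
r18=10010: X0X0000000000000X0X
r19=10011: XXXX000000000000XXXX
r20=10100: X000X00000000000X000X
r21=10101: XX00XX0000000000XX00XX
r22=10110: X0X0X0X000000000X0X0X0X
r23=10111: XXXXXXXX00000000XXXXXXXX
r24=11000: X0000000X0000000X0000000X
r25=11001: XX000000XX000000XX000000XX
r26=11010: X0X00000X0X00000X0X00000X0X
r27=11011: XXXX0000XXXX0000XXXX0000XXXX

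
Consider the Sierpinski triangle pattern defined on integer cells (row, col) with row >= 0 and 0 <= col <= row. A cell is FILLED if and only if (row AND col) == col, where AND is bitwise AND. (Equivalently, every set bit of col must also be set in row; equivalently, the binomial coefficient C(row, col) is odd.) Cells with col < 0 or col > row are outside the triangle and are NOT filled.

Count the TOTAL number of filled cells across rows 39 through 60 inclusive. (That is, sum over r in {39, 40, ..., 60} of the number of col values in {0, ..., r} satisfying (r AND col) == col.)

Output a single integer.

r39=100111 pc4: +16 =16
r40=101000 pc2: +4 =20
r41=101001 pc3: +8 =28
r42=101010 pc3: +8 =36
r43=101011 pc4: +16 =52
r44=101100 pc3: +8 =60
r45=101101 pc4: +16 =76
r46=101110 pc4: +16 =92
r47=101111 pc5: +32 =124
r48=110000 pc2: +4 =128
r49=110001 pc3: +8 =136
r50=110010 pc3: +8 =144
r51=110011 pc4: +16 =160
r52=110100 pc3: +8 =168
r53=110101 pc4: +16 =184
r54=110110 pc4: +16 =200
r55=110111 pc5: +32 =232
r56=111000 pc3: +8 =240
r57=111001 pc4: +16 =256
r58=111010 pc4: +16 =272
r59=111011 pc5: +32 =304
r60=111100 pc4: +16 =320

Answer: 320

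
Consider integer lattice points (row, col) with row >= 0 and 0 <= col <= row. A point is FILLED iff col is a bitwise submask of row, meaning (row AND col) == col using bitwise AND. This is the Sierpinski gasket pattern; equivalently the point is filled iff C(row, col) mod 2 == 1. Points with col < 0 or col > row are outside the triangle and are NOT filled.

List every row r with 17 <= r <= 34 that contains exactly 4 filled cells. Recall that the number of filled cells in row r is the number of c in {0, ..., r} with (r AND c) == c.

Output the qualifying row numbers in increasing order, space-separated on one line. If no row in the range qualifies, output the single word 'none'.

Row r has 2^popcount(r) filled cells, so we need popcount(r) = log2(4) = 2.
Scan r = 17..34 and keep those with exactly 2 one-bits:
r=17=10001 popcount=2 -> KEEP
r=18=10010 popcount=2 -> KEEP
r=19=10011 popcount=3 -> skip
r=20=10100 popcount=2 -> KEEP
r=21=10101 popcount=3 -> skip
r=22=10110 popcount=3 -> skip
r=23=10111 popcount=4 -> skip
r=24=11000 popcount=2 -> KEEP
r=25=11001 popcount=3 -> skip
r=26=11010 popcount=3 -> skip
r=27=11011 popcount=4 -> skip
r=28=11100 popcount=3 -> skip
r=29=11101 popcount=4 -> skip
r=30=11110 popcount=4 -> skip
r=31=11111 popcount=5 -> skip
r=32=100000 popcount=1 -> skip
r=33=100001 popcount=2 -> KEEP
r=34=100010 popcount=2 -> KEEP
Kept rows: 17 18 20 24 33 34

Answer: 17 18 20 24 33 34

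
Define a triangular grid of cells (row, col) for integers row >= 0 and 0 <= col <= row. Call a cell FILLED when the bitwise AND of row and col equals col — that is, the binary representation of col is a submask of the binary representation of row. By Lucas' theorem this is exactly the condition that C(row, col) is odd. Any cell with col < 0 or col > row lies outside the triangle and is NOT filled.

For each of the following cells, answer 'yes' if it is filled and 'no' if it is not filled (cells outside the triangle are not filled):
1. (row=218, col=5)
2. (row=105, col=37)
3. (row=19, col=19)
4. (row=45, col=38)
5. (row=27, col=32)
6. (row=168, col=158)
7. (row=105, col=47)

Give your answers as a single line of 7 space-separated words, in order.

Answer: no no yes no no no no

Derivation:
(218,5): row=0b11011010, col=0b101, row AND col = 0b0 = 0; 0 != 5 -> empty
(105,37): row=0b1101001, col=0b100101, row AND col = 0b100001 = 33; 33 != 37 -> empty
(19,19): row=0b10011, col=0b10011, row AND col = 0b10011 = 19; 19 == 19 -> filled
(45,38): row=0b101101, col=0b100110, row AND col = 0b100100 = 36; 36 != 38 -> empty
(27,32): col outside [0, 27] -> not filled
(168,158): row=0b10101000, col=0b10011110, row AND col = 0b10001000 = 136; 136 != 158 -> empty
(105,47): row=0b1101001, col=0b101111, row AND col = 0b101001 = 41; 41 != 47 -> empty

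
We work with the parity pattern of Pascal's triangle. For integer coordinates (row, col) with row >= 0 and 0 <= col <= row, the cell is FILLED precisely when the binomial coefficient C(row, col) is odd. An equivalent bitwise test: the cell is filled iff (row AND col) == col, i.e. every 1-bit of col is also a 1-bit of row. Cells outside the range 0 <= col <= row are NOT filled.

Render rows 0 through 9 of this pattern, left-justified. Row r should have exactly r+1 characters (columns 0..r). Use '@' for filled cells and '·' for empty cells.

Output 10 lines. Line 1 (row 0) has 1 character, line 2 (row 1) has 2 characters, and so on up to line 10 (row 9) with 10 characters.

r0=0: @
r1=1: @@
r2=10: @·@
r3=11: @@@@
r4=100: @···@
r5=101: @@··@@
r6=110: @·@·@·@
r7=111: @@@@@@@@
r8=1000: @·······@
r9=1001: @@······@@

Answer: @
@@
@·@
@@@@
@···@
@@··@@
@·@·@·@
@@@@@@@@
@·······@
@@······@@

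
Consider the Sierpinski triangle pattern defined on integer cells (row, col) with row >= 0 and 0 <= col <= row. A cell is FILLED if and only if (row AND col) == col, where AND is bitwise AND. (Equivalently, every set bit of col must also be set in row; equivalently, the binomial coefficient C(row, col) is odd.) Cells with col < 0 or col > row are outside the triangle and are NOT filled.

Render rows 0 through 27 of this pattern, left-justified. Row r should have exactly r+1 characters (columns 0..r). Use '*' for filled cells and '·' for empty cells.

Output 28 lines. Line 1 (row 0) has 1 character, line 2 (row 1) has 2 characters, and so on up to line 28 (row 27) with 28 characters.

r0=0: *
r1=1: **
r2=10: *·*
r3=11: ****
r4=100: *···*
r5=101: **··**
r6=110: *·*·*·*
r7=111: ********
r8=1000: *·······*
r9=1001: **······**
r10=1010: *·*·····*·*
r11=1011: ****····****
r12=1100: *···*···*···*
r13=1101: **··**··**··**
r14=1110: *·*·*·*·*·*·*·*
r15=1111: ****************
r16=10000: *···············*
r17=10001: **··············**
r18=10010: *·*·············*·*
r19=10011: ****············****
r20=10100: *···*···········*···*
r21=10101: **··**··········**··**
r22=10110: *·*·*·*·········*·*·*·*
r23=10111: ********········********
r24=11000: *·······*·······*·······*
r25=11001: **······**······**······**
r26=11010: *·*·····*·*·····*·*·····*·*
r27=11011: ****····****····****····****

Answer: *
**
*·*
****
*···*
**··**
*·*·*·*
********
*·······*
**······**
*·*·····*·*
****····****
*···*···*···*
**··**··**··**
*·*·*·*·*·*·*·*
****************
*···············*
**··············**
*·*·············*·*
****············****
*···*···········*···*
**··**··········**··**
*·*·*·*·········*·*·*·*
********········********
*·······*·······*·······*
**······**······**······**
*·*·····*·*·····*·*·····*·*
****····****····****····****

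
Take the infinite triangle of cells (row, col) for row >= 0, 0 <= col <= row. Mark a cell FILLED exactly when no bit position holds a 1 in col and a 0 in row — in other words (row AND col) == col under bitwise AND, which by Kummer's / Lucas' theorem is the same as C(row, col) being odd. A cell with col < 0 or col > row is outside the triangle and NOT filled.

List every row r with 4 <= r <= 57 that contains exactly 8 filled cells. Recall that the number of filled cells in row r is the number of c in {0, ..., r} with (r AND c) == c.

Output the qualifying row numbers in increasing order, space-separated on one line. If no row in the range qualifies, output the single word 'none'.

Answer: 7 11 13 14 19 21 22 25 26 28 35 37 38 41 42 44 49 50 52 56

Derivation:
Row r has 2^popcount(r) filled cells, so we need popcount(r) = log2(8) = 3.
Scan r = 4..57 and keep those with exactly 3 one-bits:
r=4=100 popcount=1 -> skip
r=5=101 popcount=2 -> skip
r=6=110 popcount=2 -> skip
r=7=111 popcount=3 -> KEEP
r=8=1000 popcount=1 -> skip
r=9=1001 popcount=2 -> skip
r=10=1010 popcount=2 -> skip
r=11=1011 popcount=3 -> KEEP
r=12=1100 popcount=2 -> skip
r=13=1101 popcount=3 -> KEEP
r=14=1110 popcount=3 -> KEEP
r=15=1111 popcount=4 -> skip
r=16=10000 popcount=1 -> skip
r=17=10001 popcount=2 -> skip
r=18=10010 popcount=2 -> skip
r=19=10011 popcount=3 -> KEEP
r=20=10100 popcount=2 -> skip
r=21=10101 popcount=3 -> KEEP
r=22=10110 popcount=3 -> KEEP
r=23=10111 popcount=4 -> skip
r=24=11000 popcount=2 -> skip
r=25=11001 popcount=3 -> KEEP
r=26=11010 popcount=3 -> KEEP
r=27=11011 popcount=4 -> skip
r=28=11100 popcount=3 -> KEEP
r=29=11101 popcount=4 -> skip
r=30=11110 popcount=4 -> skip
r=31=11111 popcount=5 -> skip
r=32=100000 popcount=1 -> skip
r=33=100001 popcount=2 -> skip
r=34=100010 popcount=2 -> skip
r=35=100011 popcount=3 -> KEEP
r=36=100100 popcount=2 -> skip
r=37=100101 popcount=3 -> KEEP
r=38=100110 popcount=3 -> KEEP
r=39=100111 popcount=4 -> skip
r=40=101000 popcount=2 -> skip
r=41=101001 popcount=3 -> KEEP
r=42=101010 popcount=3 -> KEEP
r=43=101011 popcount=4 -> skip
r=44=101100 popcount=3 -> KEEP
r=45=101101 popcount=4 -> skip
r=46=101110 popcount=4 -> skip
r=47=101111 popcount=5 -> skip
r=48=110000 popcount=2 -> skip
r=49=110001 popcount=3 -> KEEP
r=50=110010 popcount=3 -> KEEP
r=51=110011 popcount=4 -> skip
r=52=110100 popcount=3 -> KEEP
r=53=110101 popcount=4 -> skip
r=54=110110 popcount=4 -> skip
r=55=110111 popcount=5 -> skip
r=56=111000 popcount=3 -> KEEP
r=57=111001 popcount=4 -> skip
Kept rows: 7 11 13 14 19 21 22 25 26 28 35 37 38 41 42 44 49 50 52 56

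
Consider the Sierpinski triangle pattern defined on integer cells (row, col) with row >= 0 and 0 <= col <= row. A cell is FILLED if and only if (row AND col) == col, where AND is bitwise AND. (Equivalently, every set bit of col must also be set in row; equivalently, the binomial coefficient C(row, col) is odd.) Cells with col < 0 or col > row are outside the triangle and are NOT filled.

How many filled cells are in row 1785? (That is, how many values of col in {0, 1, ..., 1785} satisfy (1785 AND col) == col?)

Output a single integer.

Answer: 256

Derivation:
1785 in binary = 11011111001
popcount(1785) = number of 1-bits in 11011111001 = 8
A col c satisfies (1785 AND c) == c iff every set bit of c is also set in 1785; each of the 8 set bits of 1785 can independently be on or off in c.
count = 2^8 = 256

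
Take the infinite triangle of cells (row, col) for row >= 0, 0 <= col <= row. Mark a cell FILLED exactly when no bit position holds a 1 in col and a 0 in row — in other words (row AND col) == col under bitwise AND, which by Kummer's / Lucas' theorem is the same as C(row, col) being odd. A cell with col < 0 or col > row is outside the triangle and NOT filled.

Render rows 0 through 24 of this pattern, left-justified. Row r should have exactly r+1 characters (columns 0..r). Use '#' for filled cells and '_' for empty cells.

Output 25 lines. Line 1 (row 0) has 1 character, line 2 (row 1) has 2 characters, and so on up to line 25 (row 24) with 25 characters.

r0=0: #
r1=1: ##
r2=10: #_#
r3=11: ####
r4=100: #___#
r5=101: ##__##
r6=110: #_#_#_#
r7=111: ########
r8=1000: #_______#
r9=1001: ##______##
r10=1010: #_#_____#_#
r11=1011: ####____####
r12=1100: #___#___#___#
r13=1101: ##__##__##__##
r14=1110: #_#_#_#_#_#_#_#
r15=1111: ################
r16=10000: #_______________#
r17=10001: ##______________##
r18=10010: #_#_____________#_#
r19=10011: ####____________####
r20=10100: #___#___________#___#
r21=10101: ##__##__________##__##
r22=10110: #_#_#_#_________#_#_#_#
r23=10111: ########________########
r24=11000: #_______#_______#_______#

Answer: #
##
#_#
####
#___#
##__##
#_#_#_#
########
#_______#
##______##
#_#_____#_#
####____####
#___#___#___#
##__##__##__##
#_#_#_#_#_#_#_#
################
#_______________#
##______________##
#_#_____________#_#
####____________####
#___#___________#___#
##__##__________##__##
#_#_#_#_________#_#_#_#
########________########
#_______#_______#_______#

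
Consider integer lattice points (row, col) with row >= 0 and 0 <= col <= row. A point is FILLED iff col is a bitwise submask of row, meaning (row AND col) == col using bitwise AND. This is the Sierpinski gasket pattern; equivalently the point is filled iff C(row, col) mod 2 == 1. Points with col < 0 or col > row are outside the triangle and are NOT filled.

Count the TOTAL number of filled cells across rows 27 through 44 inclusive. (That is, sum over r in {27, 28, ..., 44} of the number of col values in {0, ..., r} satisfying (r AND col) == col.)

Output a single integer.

Answer: 186

Derivation:
r27=11011 pc4: +16 =16
r28=11100 pc3: +8 =24
r29=11101 pc4: +16 =40
r30=11110 pc4: +16 =56
r31=11111 pc5: +32 =88
r32=100000 pc1: +2 =90
r33=100001 pc2: +4 =94
r34=100010 pc2: +4 =98
r35=100011 pc3: +8 =106
r36=100100 pc2: +4 =110
r37=100101 pc3: +8 =118
r38=100110 pc3: +8 =126
r39=100111 pc4: +16 =142
r40=101000 pc2: +4 =146
r41=101001 pc3: +8 =154
r42=101010 pc3: +8 =162
r43=101011 pc4: +16 =178
r44=101100 pc3: +8 =186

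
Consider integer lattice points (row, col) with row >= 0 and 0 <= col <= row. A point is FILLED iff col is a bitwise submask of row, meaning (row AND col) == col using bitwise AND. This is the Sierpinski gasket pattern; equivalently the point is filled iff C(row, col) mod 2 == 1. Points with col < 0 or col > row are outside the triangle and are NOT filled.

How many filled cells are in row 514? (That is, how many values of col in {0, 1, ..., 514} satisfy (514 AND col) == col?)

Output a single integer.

514 in binary = 1000000010
popcount(514) = number of 1-bits in 1000000010 = 2
A col c satisfies (514 AND c) == c iff every set bit of c is also set in 514; each of the 2 set bits of 514 can independently be on or off in c.
count = 2^2 = 4

Answer: 4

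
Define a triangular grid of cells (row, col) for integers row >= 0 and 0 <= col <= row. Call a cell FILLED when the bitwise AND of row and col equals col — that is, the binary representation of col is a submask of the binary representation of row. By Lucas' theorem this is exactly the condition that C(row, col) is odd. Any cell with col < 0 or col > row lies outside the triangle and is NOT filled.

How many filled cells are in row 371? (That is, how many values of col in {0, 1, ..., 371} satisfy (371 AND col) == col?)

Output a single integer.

Answer: 64

Derivation:
371 in binary = 101110011
popcount(371) = number of 1-bits in 101110011 = 6
A col c satisfies (371 AND c) == c iff every set bit of c is also set in 371; each of the 6 set bits of 371 can independently be on or off in c.
count = 2^6 = 64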